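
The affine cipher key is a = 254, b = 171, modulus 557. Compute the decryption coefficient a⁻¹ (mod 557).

Apply the Euclidean algorithm to 557 and 254:
557 = 2×254 + 49
254 = 5×49 + 9
49 = 5×9 + 4
9 = 2×4 + 1
4 = 4×1 + 0
The gcd is 1. Working backward:
1 = 9 − 2·4
1 = −2·49 + 11·9
1 = 11·254 − 57·49
1 = −57·557 + 125·254
So 254·125 ≡ 1 (mod 557).

125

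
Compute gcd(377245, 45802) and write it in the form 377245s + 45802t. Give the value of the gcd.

1

Repeated division:
377245 = 8·45802 + 10829
45802 = 4·10829 + 2486
10829 = 4·2486 + 885
2486 = 2·885 + 716
885 = 1·716 + 169
716 = 4·169 + 40
169 = 4·40 + 9
40 = 4·9 + 4
9 = 2·4 + 1
4 = 4·1 + 0
gcd(377245, 45802) = 1.
Back-substituting:
1 = 9 − 2·4
1 = −2·40 + 9·9
1 = 9·169 − 38·40
1 = −38·716 + 161·169
1 = 161·885 − 199·716
1 = −199·2486 + 559·885
1 = 559·10829 − 2435·2486
1 = −2435·45802 + 10299·10829
1 = 10299·377245 − 84827·45802
So 1 = (10299)·377245 + (-84827)·45802.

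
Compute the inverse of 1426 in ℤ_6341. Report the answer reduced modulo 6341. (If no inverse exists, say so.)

5465

Extended Euclidean algorithm:
6341 = 4*1426 + 637
1426 = 2*637 + 152
637 = 4*152 + 29
152 = 5*29 + 7
29 = 4*7 + 1
7 = 7*1 + 0
gcd = 1, so the inverse exists. Back-substitute:
1 = 29 − 4·7
1 = −4·152 + 21·29
1 = 21·637 − 88·152
1 = −88·1426 + 197·637
1 = 197·6341 − 876·1426
So 1426·(-876) ≡ 1 (mod 6341), and -876 ≡ 5465 (mod 6341).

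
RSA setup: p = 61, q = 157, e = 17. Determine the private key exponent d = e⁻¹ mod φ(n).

φ(n) = (p−1)(q−1) = 60·156 = 9360.
Need d with 17·d ≡ 1 (mod 9360). Apply the extended Euclidean algorithm:
9360 = 550×17 + 10
17 = 1×10 + 7
10 = 1×7 + 3
7 = 2×3 + 1
3 = 3×1 + 0
Back-substitute:
1 = 7 − 2·3
1 = −2·10 + 3·7
1 = 3·17 − 5·10
1 = −5·9360 + 2753·17
So 17·2753 ≡ 1 (mod 9360), hence d = 2753.

2753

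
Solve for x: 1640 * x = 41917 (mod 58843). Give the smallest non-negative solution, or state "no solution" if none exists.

11543

First find gcd(1640, 58843):
58843 = 35×1640 + 1443
1640 = 1×1443 + 197
1443 = 7×197 + 64
197 = 3×64 + 5
64 = 12×5 + 4
5 = 1×4 + 1
4 = 4×1 + 0
gcd = 1, so a unique solution mod 58843 exists.
Back-substitute for the Bézout coefficients:
1 = 5 − 4
1 = −64 + 13·5
1 = 13·197 − 40·64
1 = −40·1443 + 293·197
1 = 293·1640 − 333·1443
1 = −333·58843 + 11948·1640
So 1640·(11948) ≡ 1 (mod 58843), giving 1640⁻¹ ≡ 11948.
x ≡ 1640⁻¹·41917 ≡ 11948·41917 ≡ 11543 (mod 58843).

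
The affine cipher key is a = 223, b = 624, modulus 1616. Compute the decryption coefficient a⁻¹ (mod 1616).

Extended Euclidean algorithm:
1616 = 7·223 + 55
223 = 4·55 + 3
55 = 18·3 + 1
3 = 3·1 + 0
The gcd is 1. Working backward:
1 = 55 − 18·3
1 = −18·223 + 73·55
1 = 73·1616 − 529·223
Thus 223·(-529) ≡ 1 (mod 1616); reducing, -529 mod 1616 = 1087.

1087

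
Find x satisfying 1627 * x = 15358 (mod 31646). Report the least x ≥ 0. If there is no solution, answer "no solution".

7848

First find gcd(1627, 31646):
31646 = 19·1627 + 733
1627 = 2·733 + 161
733 = 4·161 + 89
161 = 1·89 + 72
89 = 1·72 + 17
72 = 4·17 + 4
17 = 4·4 + 1
4 = 4·1 + 0
gcd = 1, so a unique solution mod 31646 exists.
Back-substitute for the Bézout coefficients:
1 = 17 − 4·4
1 = −4·72 + 17·17
1 = 17·89 − 21·72
1 = −21·161 + 38·89
1 = 38·733 − 173·161
1 = −173·1627 + 384·733
1 = 384·31646 − 7469·1627
So 1627·(-7469) ≡ 1 (mod 31646), giving 1627⁻¹ ≡ 24177.
x ≡ 1627⁻¹·15358 ≡ 24177·15358 ≡ 7848 (mod 31646).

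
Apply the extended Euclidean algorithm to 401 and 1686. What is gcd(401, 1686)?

Apply Euclid's algorithm to 1686 and 401:
1686 = 4×401 + 82
401 = 4×82 + 73
82 = 1×73 + 9
73 = 8×9 + 1
9 = 9×1 + 0
gcd(401, 1686) = 1.
Working backward:
1 = 73 − 8·9
1 = −8·82 + 9·73
1 = 9·401 − 44·82
1 = −44·1686 + 185·401
So 1 = (-44)·1686 + (185)·401.

1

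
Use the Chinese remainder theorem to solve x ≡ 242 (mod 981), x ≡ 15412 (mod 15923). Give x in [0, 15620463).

Write x = 242 + 981·k. Then 981·k ≡ 15412 − 242 ≡ 15170 (mod 15923).
Need 981⁻¹ mod 15923. Extended Euclid on (15923, 981):
15923 = 16·981 + 227
981 = 4·227 + 73
227 = 3·73 + 8
73 = 9·8 + 1
8 = 8·1 + 0
Back-substitute:
1 = 73 − 9·8
1 = −9·227 + 28·73
1 = 28·981 − 121·227
1 = −121·15923 + 1964·981
981⁻¹ ≡ 1964 (mod 15923), so k ≡ 1964·15170 ≡ 1947 (mod 15923).
x = 242 + 981·1947 = 1910249.

1910249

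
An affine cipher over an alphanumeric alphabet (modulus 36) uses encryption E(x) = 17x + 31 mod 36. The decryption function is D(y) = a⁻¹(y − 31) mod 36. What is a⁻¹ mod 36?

17

gcd(36, 17) by repeated division:
36 = 2×17 + 2
17 = 8×2 + 1
2 = 2×1 + 0
gcd = 1, so the inverse exists. Back-substitute:
1 = 17 − 8·2
1 = −8·36 + 17·17
So 17·17 ≡ 1 (mod 36).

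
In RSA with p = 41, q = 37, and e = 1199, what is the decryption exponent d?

239

φ(n) = (p−1)(q−1) = 40·36 = 1440.
Need d with 1199·d ≡ 1 (mod 1440). Apply the extended Euclidean algorithm:
1440 = 1×1199 + 241
1199 = 4×241 + 235
241 = 1×235 + 6
235 = 39×6 + 1
6 = 6×1 + 0
Back-substitute:
1 = 235 − 39·6
1 = −39·241 + 40·235
1 = 40·1199 − 199·241
1 = −199·1440 + 239·1199
So 1199·239 ≡ 1 (mod 1440), hence d = 239.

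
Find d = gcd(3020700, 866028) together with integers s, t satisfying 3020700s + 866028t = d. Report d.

12

Apply Euclid's algorithm to 3020700 and 866028:
3020700 = 3·866028 + 422616
866028 = 2·422616 + 20796
422616 = 20·20796 + 6696
20796 = 3·6696 + 708
6696 = 9·708 + 324
708 = 2·324 + 60
324 = 5·60 + 24
60 = 2·24 + 12
24 = 2·12 + 0
gcd(3020700, 866028) = 12.
Back-substituting:
12 = 60 − 2·24
12 = −2·324 + 11·60
12 = 11·708 − 24·324
12 = −24·6696 + 227·708
12 = 227·20796 − 705·6696
12 = −705·422616 + 14327·20796
12 = 14327·866028 − 29359·422616
12 = −29359·3020700 + 102404·866028
So 12 = (-29359)·3020700 + (102404)·866028.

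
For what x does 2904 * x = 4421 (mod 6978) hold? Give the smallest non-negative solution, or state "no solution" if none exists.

no solution

gcd(2904, 6978):
6978 = 2*2904 + 1170
2904 = 2*1170 + 564
1170 = 2*564 + 42
564 = 13*42 + 18
42 = 2*18 + 6
18 = 3*6 + 0
gcd = 6, but 6 ∤ 4421, so the congruence has no solution.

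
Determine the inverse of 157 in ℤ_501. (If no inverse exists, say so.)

gcd(501, 157) by repeated division:
501 = 3×157 + 30
157 = 5×30 + 7
30 = 4×7 + 2
7 = 3×2 + 1
2 = 2×1 + 0
gcd = 1, so the inverse exists. Back-substitute:
1 = 7 − 3·2
1 = −3·30 + 13·7
1 = 13·157 − 68·30
1 = −68·501 + 217·157
So 157·217 ≡ 1 (mod 501).

217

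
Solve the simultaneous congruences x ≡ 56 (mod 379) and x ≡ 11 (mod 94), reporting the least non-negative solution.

Write x = 56 + 379·k. Then 379·k ≡ 11 − 56 ≡ 49 (mod 94).
Need 379⁻¹ mod 94. Extended Euclid on (94, 3):
94 = 31*3 + 1
3 = 3*1 + 0
Back-substitute:
1 = 94 − 31·3
379⁻¹ ≡ 63 (mod 94), so k ≡ 63·49 ≡ 79 (mod 94).
x = 56 + 379·79 = 29997.

29997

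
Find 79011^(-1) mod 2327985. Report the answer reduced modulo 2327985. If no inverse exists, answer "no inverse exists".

no inverse exists

Compute gcd(79011, 2327985):
2327985 = 29*79011 + 36666
79011 = 2*36666 + 5679
36666 = 6*5679 + 2592
5679 = 2*2592 + 495
2592 = 5*495 + 117
495 = 4*117 + 27
117 = 4*27 + 9
27 = 3*9 + 0
Since gcd = 9 > 1, 79011 is not a unit mod 2327985.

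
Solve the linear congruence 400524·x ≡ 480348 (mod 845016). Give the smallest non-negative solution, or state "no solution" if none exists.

843

First find gcd(400524, 845016):
845016 = 2×400524 + 43968
400524 = 9×43968 + 4812
43968 = 9×4812 + 660
4812 = 7×660 + 192
660 = 3×192 + 84
192 = 2×84 + 24
84 = 3×24 + 12
24 = 2×12 + 0
gcd = 12 and 12 | 480348, so solutions exist. Divide through by 12: 33377x ≡ 40029 (mod 70418).
Now find 33377⁻¹ mod 70418:
70418 = 2·33377 + 3664
33377 = 9·3664 + 401
3664 = 9·401 + 55
401 = 7·55 + 16
55 = 3·16 + 7
16 = 2·7 + 2
7 = 3·2 + 1
2 = 2·1 + 0
Back-substitute:
1 = 7 − 3·2
1 = −3·16 + 7·7
1 = 7·55 − 24·16
1 = −24·401 + 175·55
1 = 175·3664 − 1599·401
1 = −1599·33377 + 14566·3664
1 = 14566·70418 − 30731·33377
So 33377·(-30731) ≡ 1 (mod 70418), i.e. 33377⁻¹ ≡ 39687.
Then x ≡ 39687·40029 ≡ 843 (mod 70418); the smallest non-negative solution is x = 843.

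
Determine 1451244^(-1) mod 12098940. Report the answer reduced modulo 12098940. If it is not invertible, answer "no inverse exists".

no inverse exists

Compute gcd(1451244, 12098940):
12098940 = 8*1451244 + 488988
1451244 = 2*488988 + 473268
488988 = 1*473268 + 15720
473268 = 30*15720 + 1668
15720 = 9*1668 + 708
1668 = 2*708 + 252
708 = 2*252 + 204
252 = 1*204 + 48
204 = 4*48 + 12
48 = 4*12 + 0
gcd(1451244, 12098940) = 12 ≠ 1, so 1451244 has no multiplicative inverse modulo 12098940.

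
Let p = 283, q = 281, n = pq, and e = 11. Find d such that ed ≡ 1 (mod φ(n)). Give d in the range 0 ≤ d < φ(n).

φ(n) = (p−1)(q−1) = 282·280 = 78960.
Need d with 11·d ≡ 1 (mod 78960). Apply the extended Euclidean algorithm:
78960 = 7178·11 + 2
11 = 5·2 + 1
2 = 2·1 + 0
Back-substitute:
1 = 11 − 5·2
1 = −5·78960 + 35891·11
So 11·35891 ≡ 1 (mod 78960), hence d = 35891.

35891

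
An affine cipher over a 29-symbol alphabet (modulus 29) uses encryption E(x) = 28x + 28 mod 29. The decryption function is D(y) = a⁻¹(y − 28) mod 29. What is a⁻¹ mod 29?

28

gcd(29, 28) by repeated division:
29 = 1·28 + 1
28 = 28·1 + 0
gcd = 1, so the inverse exists. Back-substitute:
1 = 29 − 28
So 28·(-1) ≡ 1 (mod 29), and -1 ≡ 28 (mod 29).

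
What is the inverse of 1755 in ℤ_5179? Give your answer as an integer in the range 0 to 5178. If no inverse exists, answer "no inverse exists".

gcd(5179, 1755) by repeated division:
5179 = 2×1755 + 1669
1755 = 1×1669 + 86
1669 = 19×86 + 35
86 = 2×35 + 16
35 = 2×16 + 3
16 = 5×3 + 1
3 = 3×1 + 0
gcd = 1, so the inverse exists. Back-substitute:
1 = 16 − 5·3
1 = −5·35 + 11·16
1 = 11·86 − 27·35
1 = −27·1669 + 524·86
1 = 524·1755 − 551·1669
1 = −551·5179 + 1626·1755
So 1755·1626 ≡ 1 (mod 5179).

1626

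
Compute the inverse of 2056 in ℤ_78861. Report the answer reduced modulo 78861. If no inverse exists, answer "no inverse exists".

Extended Euclidean algorithm:
78861 = 38·2056 + 733
2056 = 2·733 + 590
733 = 1·590 + 143
590 = 4·143 + 18
143 = 7·18 + 17
18 = 1·17 + 1
17 = 17·1 + 0
Since gcd(2056, 78861) = 1, back-substitute to write 1 as a combination:
1 = 18 − 17
1 = −143 + 8·18
1 = 8·590 − 33·143
1 = −33·733 + 41·590
1 = 41·2056 − 115·733
1 = −115·78861 + 4411·2056
So 2056·4411 ≡ 1 (mod 78861).

4411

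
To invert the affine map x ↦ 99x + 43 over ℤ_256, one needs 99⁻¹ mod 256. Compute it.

gcd(256, 99) by repeated division:
256 = 2×99 + 58
99 = 1×58 + 41
58 = 1×41 + 17
41 = 2×17 + 7
17 = 2×7 + 3
7 = 2×3 + 1
3 = 3×1 + 0
Since gcd(99, 256) = 1, back-substitute to write 1 as a combination:
1 = 7 − 2·3
1 = −2·17 + 5·7
1 = 5·41 − 12·17
1 = −12·58 + 17·41
1 = 17·99 − 29·58
1 = −29·256 + 75·99
So 99·75 ≡ 1 (mod 256).

75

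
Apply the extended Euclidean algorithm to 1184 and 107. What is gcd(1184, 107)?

1

Euclidean algorithm:
1184 = 11×107 + 7
107 = 15×7 + 2
7 = 3×2 + 1
2 = 2×1 + 0
gcd(1184, 107) = 1.
Back-substituting:
1 = 7 − 3·2
1 = −3·107 + 46·7
1 = 46·1184 − 509·107
So 1 = (46)·1184 + (-509)·107.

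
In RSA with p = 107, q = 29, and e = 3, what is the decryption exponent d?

φ(n) = (p−1)(q−1) = 106·28 = 2968.
Need d with 3·d ≡ 1 (mod 2968). Apply the extended Euclidean algorithm:
2968 = 989*3 + 1
3 = 3*1 + 0
Back-substitute:
1 = 2968 − 989·3
So 3·(-989) ≡ 1 (mod 2968), hence d ≡ -989 ≡ 1979 (mod 2968).

1979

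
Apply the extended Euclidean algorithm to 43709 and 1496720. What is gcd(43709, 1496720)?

Apply Euclid's algorithm to 1496720 and 43709:
1496720 = 34*43709 + 10614
43709 = 4*10614 + 1253
10614 = 8*1253 + 590
1253 = 2*590 + 73
590 = 8*73 + 6
73 = 12*6 + 1
6 = 6*1 + 0
gcd(43709, 1496720) = 1.
Working backward:
1 = 73 − 12·6
1 = −12·590 + 97·73
1 = 97·1253 − 206·590
1 = −206·10614 + 1745·1253
1 = 1745·43709 − 7186·10614
1 = −7186·1496720 + 246069·43709
So 1 = (-7186)·1496720 + (246069)·43709.

1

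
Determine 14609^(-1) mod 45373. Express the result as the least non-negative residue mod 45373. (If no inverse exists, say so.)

3199

gcd(45373, 14609) by repeated division:
45373 = 3*14609 + 1546
14609 = 9*1546 + 695
1546 = 2*695 + 156
695 = 4*156 + 71
156 = 2*71 + 14
71 = 5*14 + 1
14 = 14*1 + 0
gcd = 1, so the inverse exists. Back-substitute:
1 = 71 − 5·14
1 = −5·156 + 11·71
1 = 11·695 − 49·156
1 = −49·1546 + 109·695
1 = 109·14609 − 1030·1546
1 = −1030·45373 + 3199·14609
So 14609·3199 ≡ 1 (mod 45373).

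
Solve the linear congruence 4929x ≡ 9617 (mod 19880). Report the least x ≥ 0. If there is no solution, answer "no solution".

First find gcd(4929, 19880):
19880 = 4*4929 + 164
4929 = 30*164 + 9
164 = 18*9 + 2
9 = 4*2 + 1
2 = 2*1 + 0
gcd = 1, so a unique solution mod 19880 exists.
Back-substitute for the Bézout coefficients:
1 = 9 − 4·2
1 = −4·164 + 73·9
1 = 73·4929 − 2194·164
1 = −2194·19880 + 8849·4929
So 4929·(8849) ≡ 1 (mod 19880), giving 4929⁻¹ ≡ 8849.
x ≡ 4929⁻¹·9617 ≡ 8849·9617 ≡ 14433 (mod 19880).

14433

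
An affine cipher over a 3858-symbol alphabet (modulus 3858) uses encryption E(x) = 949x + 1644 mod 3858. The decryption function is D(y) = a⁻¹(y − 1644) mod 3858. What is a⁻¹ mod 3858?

3049

Extended Euclidean algorithm:
3858 = 4×949 + 62
949 = 15×62 + 19
62 = 3×19 + 5
19 = 3×5 + 4
5 = 1×4 + 1
4 = 4×1 + 0
The gcd is 1. Working backward:
1 = 5 − 4
1 = −19 + 4·5
1 = 4·62 − 13·19
1 = −13·949 + 199·62
1 = 199·3858 − 809·949
Thus 949·(-809) ≡ 1 (mod 3858); reducing, -809 mod 3858 = 3049.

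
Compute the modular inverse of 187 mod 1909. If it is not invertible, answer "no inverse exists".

1664

Apply the Euclidean algorithm to 1909 and 187:
1909 = 10×187 + 39
187 = 4×39 + 31
39 = 1×31 + 8
31 = 3×8 + 7
8 = 1×7 + 1
7 = 7×1 + 0
gcd = 1, so the inverse exists. Back-substitute:
1 = 8 − 7
1 = −31 + 4·8
1 = 4·39 − 5·31
1 = −5·187 + 24·39
1 = 24·1909 − 245·187
Hence 187⁻¹ ≡ -245 ≡ 1664 (mod 1909).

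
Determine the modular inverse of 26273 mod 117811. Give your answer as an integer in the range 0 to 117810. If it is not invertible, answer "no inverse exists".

103843

gcd(117811, 26273) by repeated division:
117811 = 4×26273 + 12719
26273 = 2×12719 + 835
12719 = 15×835 + 194
835 = 4×194 + 59
194 = 3×59 + 17
59 = 3×17 + 8
17 = 2×8 + 1
8 = 8×1 + 0
Since gcd(26273, 117811) = 1, back-substitute to write 1 as a combination:
1 = 17 − 2·8
1 = −2·59 + 7·17
1 = 7·194 − 23·59
1 = −23·835 + 99·194
1 = 99·12719 − 1508·835
1 = −1508·26273 + 3115·12719
1 = 3115·117811 − 13968·26273
Hence 26273⁻¹ ≡ -13968 ≡ 103843 (mod 117811).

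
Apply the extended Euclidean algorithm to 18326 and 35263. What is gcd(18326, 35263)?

1

Repeated division:
35263 = 1·18326 + 16937
18326 = 1·16937 + 1389
16937 = 12·1389 + 269
1389 = 5·269 + 44
269 = 6·44 + 5
44 = 8·5 + 4
5 = 1·4 + 1
4 = 4·1 + 0
gcd(18326, 35263) = 1.
Express as a combination:
1 = 5 − 4
1 = −44 + 9·5
1 = 9·269 − 55·44
1 = −55·1389 + 284·269
1 = 284·16937 − 3463·1389
1 = −3463·18326 + 3747·16937
1 = 3747·35263 − 7210·18326
So 1 = (3747)·35263 + (-7210)·18326.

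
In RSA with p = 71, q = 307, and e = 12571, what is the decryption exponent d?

φ(n) = (p−1)(q−1) = 70·306 = 21420.
Need d with 12571·d ≡ 1 (mod 21420). Apply the extended Euclidean algorithm:
21420 = 1*12571 + 8849
12571 = 1*8849 + 3722
8849 = 2*3722 + 1405
3722 = 2*1405 + 912
1405 = 1*912 + 493
912 = 1*493 + 419
493 = 1*419 + 74
419 = 5*74 + 49
74 = 1*49 + 25
49 = 1*25 + 24
25 = 1*24 + 1
24 = 24*1 + 0
Back-substitute:
1 = 25 − 24
1 = −49 + 2·25
1 = 2·74 − 3·49
1 = −3·419 + 17·74
1 = 17·493 − 20·419
1 = −20·912 + 37·493
1 = 37·1405 − 57·912
1 = −57·3722 + 151·1405
1 = 151·8849 − 359·3722
1 = −359·12571 + 510·8849
1 = 510·21420 − 869·12571
So 12571·(-869) ≡ 1 (mod 21420), hence d ≡ -869 ≡ 20551 (mod 21420).

20551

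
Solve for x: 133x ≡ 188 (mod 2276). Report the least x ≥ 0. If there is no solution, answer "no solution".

First find gcd(133, 2276):
2276 = 17*133 + 15
133 = 8*15 + 13
15 = 1*13 + 2
13 = 6*2 + 1
2 = 2*1 + 0
gcd = 1, so a unique solution mod 2276 exists.
Back-substitute for the Bézout coefficients:
1 = 13 − 6·2
1 = −6·15 + 7·13
1 = 7·133 − 62·15
1 = −62·2276 + 1061·133
So 133·(1061) ≡ 1 (mod 2276), giving 133⁻¹ ≡ 1061.
x ≡ 133⁻¹·188 ≡ 1061·188 ≡ 1456 (mod 2276).

1456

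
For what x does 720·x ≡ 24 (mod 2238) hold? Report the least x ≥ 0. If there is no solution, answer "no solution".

First find gcd(720, 2238):
2238 = 3·720 + 78
720 = 9·78 + 18
78 = 4·18 + 6
18 = 3·6 + 0
gcd = 6 and 6 | 24, so solutions exist. Divide through by 6: 120x ≡ 4 (mod 373).
Now find 120⁻¹ mod 373:
373 = 3×120 + 13
120 = 9×13 + 3
13 = 4×3 + 1
3 = 3×1 + 0
Back-substitute:
1 = 13 − 4·3
1 = −4·120 + 37·13
1 = 37·373 − 115·120
So 120·(-115) ≡ 1 (mod 373), i.e. 120⁻¹ ≡ 258.
Then x ≡ 258·4 ≡ 286 (mod 373); the smallest non-negative solution is x = 286.

286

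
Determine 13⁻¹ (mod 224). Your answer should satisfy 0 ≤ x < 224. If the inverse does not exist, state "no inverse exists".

Extended Euclidean algorithm:
224 = 17*13 + 3
13 = 4*3 + 1
3 = 3*1 + 0
gcd = 1, so the inverse exists. Back-substitute:
1 = 13 − 4·3
1 = −4·224 + 69·13
So 13·69 ≡ 1 (mod 224).

69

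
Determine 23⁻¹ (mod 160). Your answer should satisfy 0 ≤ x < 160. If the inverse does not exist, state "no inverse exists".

Extended Euclidean algorithm:
160 = 6×23 + 22
23 = 1×22 + 1
22 = 22×1 + 0
gcd = 1, so the inverse exists. Back-substitute:
1 = 23 − 22
1 = −160 + 7·23
So 23·7 ≡ 1 (mod 160).

7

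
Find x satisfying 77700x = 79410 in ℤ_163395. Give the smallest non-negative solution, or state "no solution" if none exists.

7828

First find gcd(77700, 163395):
163395 = 2*77700 + 7995
77700 = 9*7995 + 5745
7995 = 1*5745 + 2250
5745 = 2*2250 + 1245
2250 = 1*1245 + 1005
1245 = 1*1005 + 240
1005 = 4*240 + 45
240 = 5*45 + 15
45 = 3*15 + 0
gcd = 15 and 15 | 79410, so solutions exist. Divide through by 15: 5180x ≡ 5294 (mod 10893).
Now find 5180⁻¹ mod 10893:
10893 = 2·5180 + 533
5180 = 9·533 + 383
533 = 1·383 + 150
383 = 2·150 + 83
150 = 1·83 + 67
83 = 1·67 + 16
67 = 4·16 + 3
16 = 5·3 + 1
3 = 3·1 + 0
Back-substitute:
1 = 16 − 5·3
1 = −5·67 + 21·16
1 = 21·83 − 26·67
1 = −26·150 + 47·83
1 = 47·383 − 120·150
1 = −120·533 + 167·383
1 = 167·5180 − 1623·533
1 = −1623·10893 + 3413·5180
So 5180⁻¹ ≡ 3413 (mod 10893).
Then x ≡ 3413·5294 ≡ 7828 (mod 10893); the smallest non-negative solution is x = 7828.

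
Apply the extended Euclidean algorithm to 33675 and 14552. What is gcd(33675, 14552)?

1

Apply Euclid's algorithm to 33675 and 14552:
33675 = 2*14552 + 4571
14552 = 3*4571 + 839
4571 = 5*839 + 376
839 = 2*376 + 87
376 = 4*87 + 28
87 = 3*28 + 3
28 = 9*3 + 1
3 = 3*1 + 0
gcd(33675, 14552) = 1.
Back-substituting:
1 = 28 − 9·3
1 = −9·87 + 28·28
1 = 28·376 − 121·87
1 = −121·839 + 270·376
1 = 270·4571 − 1471·839
1 = −1471·14552 + 4683·4571
1 = 4683·33675 − 10837·14552
So 1 = (4683)·33675 + (-10837)·14552.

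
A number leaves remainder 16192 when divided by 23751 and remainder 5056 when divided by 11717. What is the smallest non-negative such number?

Write x = 16192 + 23751·k. Then 23751·k ≡ 5056 − 16192 ≡ 581 (mod 11717).
Need 23751⁻¹ mod 11717. Extended Euclid on (11717, 317):
11717 = 36*317 + 305
317 = 1*305 + 12
305 = 25*12 + 5
12 = 2*5 + 2
5 = 2*2 + 1
2 = 2*1 + 0
Back-substitute:
1 = 5 − 2·2
1 = −2·12 + 5·5
1 = 5·305 − 127·12
1 = −127·317 + 132·305
1 = 132·11717 − 4879·317
23751⁻¹ ≡ 6838 (mod 11717), so k ≡ 6838·581 ≡ 815 (mod 11717).
x = 16192 + 23751·815 = 19373257.

19373257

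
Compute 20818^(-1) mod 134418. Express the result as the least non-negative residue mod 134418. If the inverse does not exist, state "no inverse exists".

Compute gcd(20818, 134418):
134418 = 6×20818 + 9510
20818 = 2×9510 + 1798
9510 = 5×1798 + 520
1798 = 3×520 + 238
520 = 2×238 + 44
238 = 5×44 + 18
44 = 2×18 + 8
18 = 2×8 + 2
8 = 4×2 + 0
gcd(20818, 134418) = 2 ≠ 1, so 20818 has no multiplicative inverse modulo 134418.

no inverse exists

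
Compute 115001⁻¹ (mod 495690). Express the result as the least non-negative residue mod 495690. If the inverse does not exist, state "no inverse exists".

370691

Apply the Euclidean algorithm to 495690 and 115001:
495690 = 4*115001 + 35686
115001 = 3*35686 + 7943
35686 = 4*7943 + 3914
7943 = 2*3914 + 115
3914 = 34*115 + 4
115 = 28*4 + 3
4 = 1*3 + 1
3 = 3*1 + 0
gcd = 1, so the inverse exists. Back-substitute:
1 = 4 − 3
1 = −115 + 29·4
1 = 29·3914 − 987·115
1 = −987·7943 + 2003·3914
1 = 2003·35686 − 8999·7943
1 = −8999·115001 + 29000·35686
1 = 29000·495690 − 124999·115001
So 115001·(-124999) ≡ 1 (mod 495690), and -124999 ≡ 370691 (mod 495690).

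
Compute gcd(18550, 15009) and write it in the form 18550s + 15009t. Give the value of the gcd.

Apply Euclid's algorithm to 18550 and 15009:
18550 = 1*15009 + 3541
15009 = 4*3541 + 845
3541 = 4*845 + 161
845 = 5*161 + 40
161 = 4*40 + 1
40 = 40*1 + 0
gcd(18550, 15009) = 1.
Working backward:
1 = 161 − 4·40
1 = −4·845 + 21·161
1 = 21·3541 − 88·845
1 = −88·15009 + 373·3541
1 = 373·18550 − 461·15009
So 1 = (373)·18550 + (-461)·15009.

1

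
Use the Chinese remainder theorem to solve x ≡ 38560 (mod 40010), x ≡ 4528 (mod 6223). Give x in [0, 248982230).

247020290

Write x = 38560 + 40010·k. Then 40010·k ≡ 4528 − 38560 ≡ 3306 (mod 6223).
Need 40010⁻¹ mod 6223. Extended Euclid on (6223, 2672):
6223 = 2*2672 + 879
2672 = 3*879 + 35
879 = 25*35 + 4
35 = 8*4 + 3
4 = 1*3 + 1
3 = 3*1 + 0
Back-substitute:
1 = 4 − 3
1 = −35 + 9·4
1 = 9·879 − 226·35
1 = −226·2672 + 687·879
1 = 687·6223 − 1600·2672
40010⁻¹ ≡ 4623 (mod 6223), so k ≡ 4623·3306 ≡ 6173 (mod 6223).
x = 38560 + 40010·6173 = 247020290.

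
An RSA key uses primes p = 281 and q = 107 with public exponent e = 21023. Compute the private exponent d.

φ(n) = (p−1)(q−1) = 280·106 = 29680.
Need d with 21023·d ≡ 1 (mod 29680). Apply the extended Euclidean algorithm:
29680 = 1·21023 + 8657
21023 = 2·8657 + 3709
8657 = 2·3709 + 1239
3709 = 2·1239 + 1231
1239 = 1·1231 + 8
1231 = 153·8 + 7
8 = 1·7 + 1
7 = 7·1 + 0
Back-substitute:
1 = 8 − 7
1 = −1231 + 154·8
1 = 154·1239 − 155·1231
1 = −155·3709 + 464·1239
1 = 464·8657 − 1083·3709
1 = −1083·21023 + 2630·8657
1 = 2630·29680 − 3713·21023
So 21023·(-3713) ≡ 1 (mod 29680), hence d ≡ -3713 ≡ 25967 (mod 29680).

25967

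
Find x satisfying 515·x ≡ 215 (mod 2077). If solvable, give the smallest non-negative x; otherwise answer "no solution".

1049

First find gcd(515, 2077):
2077 = 4×515 + 17
515 = 30×17 + 5
17 = 3×5 + 2
5 = 2×2 + 1
2 = 2×1 + 0
gcd = 1, so a unique solution mod 2077 exists.
Back-substitute for the Bézout coefficients:
1 = 5 − 2·2
1 = −2·17 + 7·5
1 = 7·515 − 212·17
1 = −212·2077 + 855·515
So 515·(855) ≡ 1 (mod 2077), giving 515⁻¹ ≡ 855.
x ≡ 515⁻¹·215 ≡ 855·215 ≡ 1049 (mod 2077).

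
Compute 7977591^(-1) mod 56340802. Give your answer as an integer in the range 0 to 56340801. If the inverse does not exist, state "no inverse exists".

13302323

Apply the Euclidean algorithm to 56340802 and 7977591:
56340802 = 7*7977591 + 497665
7977591 = 16*497665 + 14951
497665 = 33*14951 + 4282
14951 = 3*4282 + 2105
4282 = 2*2105 + 72
2105 = 29*72 + 17
72 = 4*17 + 4
17 = 4*4 + 1
4 = 4*1 + 0
gcd = 1, so the inverse exists. Back-substitute:
1 = 17 − 4·4
1 = −4·72 + 17·17
1 = 17·2105 − 497·72
1 = −497·4282 + 1011·2105
1 = 1011·14951 − 3530·4282
1 = −3530·497665 + 117501·14951
1 = 117501·7977591 − 1883546·497665
1 = −1883546·56340802 + 13302323·7977591
So 7977591·13302323 ≡ 1 (mod 56340802).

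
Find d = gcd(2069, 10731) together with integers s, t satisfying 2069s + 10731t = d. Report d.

Euclidean algorithm:
10731 = 5*2069 + 386
2069 = 5*386 + 139
386 = 2*139 + 108
139 = 1*108 + 31
108 = 3*31 + 15
31 = 2*15 + 1
15 = 15*1 + 0
gcd(2069, 10731) = 1.
Back-substituting:
1 = 31 − 2·15
1 = −2·108 + 7·31
1 = 7·139 − 9·108
1 = −9·386 + 25·139
1 = 25·2069 − 134·386
1 = −134·10731 + 695·2069
So 1 = (-134)·10731 + (695)·2069.

1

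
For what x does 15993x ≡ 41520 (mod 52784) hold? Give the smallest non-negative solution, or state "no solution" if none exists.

First find gcd(15993, 52784):
52784 = 3*15993 + 4805
15993 = 3*4805 + 1578
4805 = 3*1578 + 71
1578 = 22*71 + 16
71 = 4*16 + 7
16 = 2*7 + 2
7 = 3*2 + 1
2 = 2*1 + 0
gcd = 1, so a unique solution mod 52784 exists.
Back-substitute for the Bézout coefficients:
1 = 7 − 3·2
1 = −3·16 + 7·7
1 = 7·71 − 31·16
1 = −31·1578 + 689·71
1 = 689·4805 − 2098·1578
1 = −2098·15993 + 6983·4805
1 = 6983·52784 − 23047·15993
So 15993·(-23047) ≡ 1 (mod 52784), giving 15993⁻¹ ≡ 29737.
x ≡ 15993⁻¹·41520 ≡ 29737·41520 ≡ 9696 (mod 52784).

9696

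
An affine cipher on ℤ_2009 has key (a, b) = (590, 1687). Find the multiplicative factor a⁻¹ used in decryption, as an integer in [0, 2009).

Apply the Euclidean algorithm to 2009 and 590:
2009 = 3·590 + 239
590 = 2·239 + 112
239 = 2·112 + 15
112 = 7·15 + 7
15 = 2·7 + 1
7 = 7·1 + 0
Since gcd(590, 2009) = 1, back-substitute to write 1 as a combination:
1 = 15 − 2·7
1 = −2·112 + 15·15
1 = 15·239 − 32·112
1 = −32·590 + 79·239
1 = 79·2009 − 269·590
Hence 590⁻¹ ≡ -269 ≡ 1740 (mod 2009).

1740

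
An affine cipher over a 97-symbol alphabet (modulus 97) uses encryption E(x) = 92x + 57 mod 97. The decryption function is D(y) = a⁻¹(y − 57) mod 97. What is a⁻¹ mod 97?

58

Run Euclid on (97, 92):
97 = 1·92 + 5
92 = 18·5 + 2
5 = 2·2 + 1
2 = 2·1 + 0
Since gcd(92, 97) = 1, back-substitute to write 1 as a combination:
1 = 5 − 2·2
1 = −2·92 + 37·5
1 = 37·97 − 39·92
Hence 92⁻¹ ≡ -39 ≡ 58 (mod 97).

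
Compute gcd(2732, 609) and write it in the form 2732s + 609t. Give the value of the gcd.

1

Repeated division:
2732 = 4*609 + 296
609 = 2*296 + 17
296 = 17*17 + 7
17 = 2*7 + 3
7 = 2*3 + 1
3 = 3*1 + 0
gcd(2732, 609) = 1.
Working backward:
1 = 7 − 2·3
1 = −2·17 + 5·7
1 = 5·296 − 87·17
1 = −87·609 + 179·296
1 = 179·2732 − 803·609
So 1 = (179)·2732 + (-803)·609.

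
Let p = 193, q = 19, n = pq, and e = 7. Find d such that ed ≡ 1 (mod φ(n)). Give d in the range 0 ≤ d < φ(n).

1975

φ(n) = (p−1)(q−1) = 192·18 = 3456.
Need d with 7·d ≡ 1 (mod 3456). Apply the extended Euclidean algorithm:
3456 = 493·7 + 5
7 = 1·5 + 2
5 = 2·2 + 1
2 = 2·1 + 0
Back-substitute:
1 = 5 − 2·2
1 = −2·7 + 3·5
1 = 3·3456 − 1481·7
So 7·(-1481) ≡ 1 (mod 3456), hence d ≡ -1481 ≡ 1975 (mod 3456).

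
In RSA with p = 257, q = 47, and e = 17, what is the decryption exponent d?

φ(n) = (p−1)(q−1) = 256·46 = 11776.
Need d with 17·d ≡ 1 (mod 11776). Apply the extended Euclidean algorithm:
11776 = 692×17 + 12
17 = 1×12 + 5
12 = 2×5 + 2
5 = 2×2 + 1
2 = 2×1 + 0
Back-substitute:
1 = 5 − 2·2
1 = −2·12 + 5·5
1 = 5·17 − 7·12
1 = −7·11776 + 4849·17
So 17·4849 ≡ 1 (mod 11776), hence d = 4849.

4849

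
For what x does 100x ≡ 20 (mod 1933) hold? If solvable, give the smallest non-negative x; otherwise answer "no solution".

1160

First find gcd(100, 1933):
1933 = 19·100 + 33
100 = 3·33 + 1
33 = 33·1 + 0
gcd = 1, so a unique solution mod 1933 exists.
Back-substitute for the Bézout coefficients:
1 = 100 − 3·33
1 = −3·1933 + 58·100
So 100·(58) ≡ 1 (mod 1933), giving 100⁻¹ ≡ 58.
x ≡ 100⁻¹·20 ≡ 58·20 ≡ 1160 (mod 1933).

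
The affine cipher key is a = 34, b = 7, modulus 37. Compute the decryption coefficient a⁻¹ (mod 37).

12

gcd(37, 34) by repeated division:
37 = 1·34 + 3
34 = 11·3 + 1
3 = 3·1 + 0
The gcd is 1. Working backward:
1 = 34 − 11·3
1 = −11·37 + 12·34
So 34·12 ≡ 1 (mod 37).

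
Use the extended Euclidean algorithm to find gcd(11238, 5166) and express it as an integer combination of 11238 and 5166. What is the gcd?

Apply Euclid's algorithm to 11238 and 5166:
11238 = 2·5166 + 906
5166 = 5·906 + 636
906 = 1·636 + 270
636 = 2·270 + 96
270 = 2·96 + 78
96 = 1·78 + 18
78 = 4·18 + 6
18 = 3·6 + 0
gcd(11238, 5166) = 6.
Working backward:
6 = 78 − 4·18
6 = −4·96 + 5·78
6 = 5·270 − 14·96
6 = −14·636 + 33·270
6 = 33·906 − 47·636
6 = −47·5166 + 268·906
6 = 268·11238 − 583·5166
So 6 = (268)·11238 + (-583)·5166.

6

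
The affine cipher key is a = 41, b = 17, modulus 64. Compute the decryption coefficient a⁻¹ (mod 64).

25

Run Euclid on (64, 41):
64 = 1·41 + 23
41 = 1·23 + 18
23 = 1·18 + 5
18 = 3·5 + 3
5 = 1·3 + 2
3 = 1·2 + 1
2 = 2·1 + 0
gcd = 1, so the inverse exists. Back-substitute:
1 = 3 − 2
1 = −5 + 2·3
1 = 2·18 − 7·5
1 = −7·23 + 9·18
1 = 9·41 − 16·23
1 = −16·64 + 25·41
So 41·25 ≡ 1 (mod 64).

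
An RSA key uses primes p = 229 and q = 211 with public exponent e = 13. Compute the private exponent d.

φ(n) = (p−1)(q−1) = 228·210 = 47880.
Need d with 13·d ≡ 1 (mod 47880). Apply the extended Euclidean algorithm:
47880 = 3683×13 + 1
13 = 13×1 + 0
Back-substitute:
1 = 47880 − 3683·13
So 13·(-3683) ≡ 1 (mod 47880), hence d ≡ -3683 ≡ 44197 (mod 47880).

44197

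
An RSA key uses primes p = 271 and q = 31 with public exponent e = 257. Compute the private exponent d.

3593

φ(n) = (p−1)(q−1) = 270·30 = 8100.
Need d with 257·d ≡ 1 (mod 8100). Apply the extended Euclidean algorithm:
8100 = 31*257 + 133
257 = 1*133 + 124
133 = 1*124 + 9
124 = 13*9 + 7
9 = 1*7 + 2
7 = 3*2 + 1
2 = 2*1 + 0
Back-substitute:
1 = 7 − 3·2
1 = −3·9 + 4·7
1 = 4·124 − 55·9
1 = −55·133 + 59·124
1 = 59·257 − 114·133
1 = −114·8100 + 3593·257
So 257·3593 ≡ 1 (mod 8100), hence d = 3593.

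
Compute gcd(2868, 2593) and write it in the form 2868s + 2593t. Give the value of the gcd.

Euclidean algorithm:
2868 = 1·2593 + 275
2593 = 9·275 + 118
275 = 2·118 + 39
118 = 3·39 + 1
39 = 39·1 + 0
gcd(2868, 2593) = 1.
Back-substituting:
1 = 118 − 3·39
1 = −3·275 + 7·118
1 = 7·2593 − 66·275
1 = −66·2868 + 73·2593
So 1 = (-66)·2868 + (73)·2593.

1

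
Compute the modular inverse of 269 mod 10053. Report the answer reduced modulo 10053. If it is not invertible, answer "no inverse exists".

Apply the Euclidean algorithm to 10053 and 269:
10053 = 37*269 + 100
269 = 2*100 + 69
100 = 1*69 + 31
69 = 2*31 + 7
31 = 4*7 + 3
7 = 2*3 + 1
3 = 3*1 + 0
The gcd is 1. Working backward:
1 = 7 − 2·3
1 = −2·31 + 9·7
1 = 9·69 − 20·31
1 = −20·100 + 29·69
1 = 29·269 − 78·100
1 = −78·10053 + 2915·269
So 269·2915 ≡ 1 (mod 10053).

2915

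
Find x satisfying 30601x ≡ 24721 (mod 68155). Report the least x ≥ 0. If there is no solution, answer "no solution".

First find gcd(30601, 68155):
68155 = 2×30601 + 6953
30601 = 4×6953 + 2789
6953 = 2×2789 + 1375
2789 = 2×1375 + 39
1375 = 35×39 + 10
39 = 3×10 + 9
10 = 1×9 + 1
9 = 9×1 + 0
gcd = 1, so a unique solution mod 68155 exists.
Back-substitute for the Bézout coefficients:
1 = 10 − 9
1 = −39 + 4·10
1 = 4·1375 − 141·39
1 = −141·2789 + 286·1375
1 = 286·6953 − 713·2789
1 = −713·30601 + 3138·6953
1 = 3138·68155 − 6989·30601
So 30601·(-6989) ≡ 1 (mod 68155), giving 30601⁻¹ ≡ 61166.
x ≡ 30601⁻¹·24721 ≡ 61166·24721 ≡ 66011 (mod 68155).

66011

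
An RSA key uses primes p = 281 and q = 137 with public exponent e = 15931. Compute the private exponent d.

φ(n) = (p−1)(q−1) = 280·136 = 38080.
Need d with 15931·d ≡ 1 (mod 38080). Apply the extended Euclidean algorithm:
38080 = 2*15931 + 6218
15931 = 2*6218 + 3495
6218 = 1*3495 + 2723
3495 = 1*2723 + 772
2723 = 3*772 + 407
772 = 1*407 + 365
407 = 1*365 + 42
365 = 8*42 + 29
42 = 1*29 + 13
29 = 2*13 + 3
13 = 4*3 + 1
3 = 3*1 + 0
Back-substitute:
1 = 13 − 4·3
1 = −4·29 + 9·13
1 = 9·42 − 13·29
1 = −13·365 + 113·42
1 = 113·407 − 126·365
1 = −126·772 + 239·407
1 = 239·2723 − 843·772
1 = −843·3495 + 1082·2723
1 = 1082·6218 − 1925·3495
1 = −1925·15931 + 4932·6218
1 = 4932·38080 − 11789·15931
So 15931·(-11789) ≡ 1 (mod 38080), hence d ≡ -11789 ≡ 26291 (mod 38080).

26291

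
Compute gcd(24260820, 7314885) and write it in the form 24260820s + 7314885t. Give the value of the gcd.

15

Euclidean algorithm:
24260820 = 3×7314885 + 2316165
7314885 = 3×2316165 + 366390
2316165 = 6×366390 + 117825
366390 = 3×117825 + 12915
117825 = 9×12915 + 1590
12915 = 8×1590 + 195
1590 = 8×195 + 30
195 = 6×30 + 15
30 = 2×15 + 0
gcd(24260820, 7314885) = 15.
Working backward:
15 = 195 − 6·30
15 = −6·1590 + 49·195
15 = 49·12915 − 398·1590
15 = −398·117825 + 3631·12915
15 = 3631·366390 − 11291·117825
15 = −11291·2316165 + 71377·366390
15 = 71377·7314885 − 225422·2316165
15 = −225422·24260820 + 747643·7314885
So 15 = (-225422)·24260820 + (747643)·7314885.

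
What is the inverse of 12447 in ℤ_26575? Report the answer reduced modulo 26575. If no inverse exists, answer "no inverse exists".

Extended Euclidean algorithm:
26575 = 2×12447 + 1681
12447 = 7×1681 + 680
1681 = 2×680 + 321
680 = 2×321 + 38
321 = 8×38 + 17
38 = 2×17 + 4
17 = 4×4 + 1
4 = 4×1 + 0
Since gcd(12447, 26575) = 1, back-substitute to write 1 as a combination:
1 = 17 − 4·4
1 = −4·38 + 9·17
1 = 9·321 − 76·38
1 = −76·680 + 161·321
1 = 161·1681 − 398·680
1 = −398·12447 + 2947·1681
1 = 2947·26575 − 6292·12447
Thus 12447·(-6292) ≡ 1 (mod 26575); reducing, -6292 mod 26575 = 20283.

20283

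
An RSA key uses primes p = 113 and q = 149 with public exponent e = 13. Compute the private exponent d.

15301

φ(n) = (p−1)(q−1) = 112·148 = 16576.
Need d with 13·d ≡ 1 (mod 16576). Apply the extended Euclidean algorithm:
16576 = 1275·13 + 1
13 = 13·1 + 0
Back-substitute:
1 = 16576 − 1275·13
So 13·(-1275) ≡ 1 (mod 16576), hence d ≡ -1275 ≡ 15301 (mod 16576).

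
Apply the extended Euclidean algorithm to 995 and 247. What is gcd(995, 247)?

1

Apply Euclid's algorithm to 995 and 247:
995 = 4*247 + 7
247 = 35*7 + 2
7 = 3*2 + 1
2 = 2*1 + 0
gcd(995, 247) = 1.
Working backward:
1 = 7 − 3·2
1 = −3·247 + 106·7
1 = 106·995 − 427·247
So 1 = (106)·995 + (-427)·247.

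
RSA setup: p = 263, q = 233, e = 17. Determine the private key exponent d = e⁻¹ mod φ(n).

φ(n) = (p−1)(q−1) = 262·232 = 60784.
Need d with 17·d ≡ 1 (mod 60784). Apply the extended Euclidean algorithm:
60784 = 3575·17 + 9
17 = 1·9 + 8
9 = 1·8 + 1
8 = 8·1 + 0
Back-substitute:
1 = 9 − 8
1 = −17 + 2·9
1 = 2·60784 − 7151·17
So 17·(-7151) ≡ 1 (mod 60784), hence d ≡ -7151 ≡ 53633 (mod 60784).

53633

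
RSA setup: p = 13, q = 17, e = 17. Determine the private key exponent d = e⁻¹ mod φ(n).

113

φ(n) = (p−1)(q−1) = 12·16 = 192.
Need d with 17·d ≡ 1 (mod 192). Apply the extended Euclidean algorithm:
192 = 11×17 + 5
17 = 3×5 + 2
5 = 2×2 + 1
2 = 2×1 + 0
Back-substitute:
1 = 5 − 2·2
1 = −2·17 + 7·5
1 = 7·192 − 79·17
So 17·(-79) ≡ 1 (mod 192), hence d ≡ -79 ≡ 113 (mod 192).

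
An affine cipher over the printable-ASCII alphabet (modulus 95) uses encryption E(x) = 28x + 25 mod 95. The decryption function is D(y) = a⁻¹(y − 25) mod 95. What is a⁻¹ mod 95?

17

Extended Euclidean algorithm:
95 = 3*28 + 11
28 = 2*11 + 6
11 = 1*6 + 5
6 = 1*5 + 1
5 = 5*1 + 0
gcd = 1, so the inverse exists. Back-substitute:
1 = 6 − 5
1 = −11 + 2·6
1 = 2·28 − 5·11
1 = −5·95 + 17·28
So 28·17 ≡ 1 (mod 95).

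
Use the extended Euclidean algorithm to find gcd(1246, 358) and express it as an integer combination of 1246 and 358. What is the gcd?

Euclidean algorithm:
1246 = 3×358 + 172
358 = 2×172 + 14
172 = 12×14 + 4
14 = 3×4 + 2
4 = 2×2 + 0
gcd(1246, 358) = 2.
Working backward:
2 = 14 − 3·4
2 = −3·172 + 37·14
2 = 37·358 − 77·172
2 = −77·1246 + 268·358
So 2 = (-77)·1246 + (268)·358.

2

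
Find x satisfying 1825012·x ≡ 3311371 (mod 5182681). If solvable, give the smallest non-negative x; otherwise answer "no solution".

First find gcd(1825012, 5182681):
5182681 = 2×1825012 + 1532657
1825012 = 1×1532657 + 292355
1532657 = 5×292355 + 70882
292355 = 4×70882 + 8827
70882 = 8×8827 + 266
8827 = 33×266 + 49
266 = 5×49 + 21
49 = 2×21 + 7
21 = 3×7 + 0
gcd = 7 and 7 | 3311371, so solutions exist. Divide through by 7: 260716x ≡ 473053 (mod 740383).
Now find 260716⁻¹ mod 740383:
740383 = 2×260716 + 218951
260716 = 1×218951 + 41765
218951 = 5×41765 + 10126
41765 = 4×10126 + 1261
10126 = 8×1261 + 38
1261 = 33×38 + 7
38 = 5×7 + 3
7 = 2×3 + 1
3 = 3×1 + 0
Back-substitute:
1 = 7 − 2·3
1 = −2·38 + 11·7
1 = 11·1261 − 365·38
1 = −365·10126 + 2931·1261
1 = 2931·41765 − 12089·10126
1 = −12089·218951 + 63376·41765
1 = 63376·260716 − 75465·218951
1 = −75465·740383 + 214306·260716
So 260716⁻¹ ≡ 214306 (mod 740383).
Then x ≡ 214306·473053 ≡ 413560 (mod 740383); the smallest non-negative solution is x = 413560.

413560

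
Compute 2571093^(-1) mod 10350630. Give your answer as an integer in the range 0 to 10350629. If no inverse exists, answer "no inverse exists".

no inverse exists

Compute gcd(2571093, 10350630):
10350630 = 4×2571093 + 66258
2571093 = 38×66258 + 53289
66258 = 1×53289 + 12969
53289 = 4×12969 + 1413
12969 = 9×1413 + 252
1413 = 5×252 + 153
252 = 1×153 + 99
153 = 1×99 + 54
99 = 1×54 + 45
54 = 1×45 + 9
45 = 5×9 + 0
gcd(2571093, 10350630) = 9 ≠ 1, so 2571093 has no multiplicative inverse modulo 10350630.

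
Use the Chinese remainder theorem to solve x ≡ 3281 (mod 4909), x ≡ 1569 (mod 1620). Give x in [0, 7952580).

7622049

Write x = 3281 + 4909·k. Then 4909·k ≡ 1569 − 3281 ≡ 1528 (mod 1620).
Need 4909⁻¹ mod 1620. Extended Euclid on (1620, 49):
1620 = 33*49 + 3
49 = 16*3 + 1
3 = 3*1 + 0
Back-substitute:
1 = 49 − 16·3
1 = −16·1620 + 529·49
4909⁻¹ ≡ 529 (mod 1620), so k ≡ 529·1528 ≡ 1552 (mod 1620).
x = 3281 + 4909·1552 = 7622049.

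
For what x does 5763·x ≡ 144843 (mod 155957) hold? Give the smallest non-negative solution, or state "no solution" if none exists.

First find gcd(5763, 155957):
155957 = 27·5763 + 356
5763 = 16·356 + 67
356 = 5·67 + 21
67 = 3·21 + 4
21 = 5·4 + 1
4 = 4·1 + 0
gcd = 1, so a unique solution mod 155957 exists.
Back-substitute for the Bézout coefficients:
1 = 21 − 5·4
1 = −5·67 + 16·21
1 = 16·356 − 85·67
1 = −85·5763 + 1376·356
1 = 1376·155957 − 37237·5763
So 5763·(-37237) ≡ 1 (mod 155957), giving 5763⁻¹ ≡ 118720.
x ≡ 5763⁻¹·144843 ≡ 118720·144843 ≡ 98097 (mod 155957).

98097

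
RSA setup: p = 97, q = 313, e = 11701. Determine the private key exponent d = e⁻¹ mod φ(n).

φ(n) = (p−1)(q−1) = 96·312 = 29952.
Need d with 11701·d ≡ 1 (mod 29952). Apply the extended Euclidean algorithm:
29952 = 2·11701 + 6550
11701 = 1·6550 + 5151
6550 = 1·5151 + 1399
5151 = 3·1399 + 954
1399 = 1·954 + 445
954 = 2·445 + 64
445 = 6·64 + 61
64 = 1·61 + 3
61 = 20·3 + 1
3 = 3·1 + 0
Back-substitute:
1 = 61 − 20·3
1 = −20·64 + 21·61
1 = 21·445 − 146·64
1 = −146·954 + 313·445
1 = 313·1399 − 459·954
1 = −459·5151 + 1690·1399
1 = 1690·6550 − 2149·5151
1 = −2149·11701 + 3839·6550
1 = 3839·29952 − 9827·11701
So 11701·(-9827) ≡ 1 (mod 29952), hence d ≡ -9827 ≡ 20125 (mod 29952).

20125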